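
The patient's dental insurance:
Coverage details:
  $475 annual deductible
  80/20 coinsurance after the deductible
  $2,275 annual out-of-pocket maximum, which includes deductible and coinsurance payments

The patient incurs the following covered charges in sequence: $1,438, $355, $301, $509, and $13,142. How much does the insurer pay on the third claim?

$240.80

Bill 1, $1,438: deductible takes $475, $963 remains; 20% of $963 = $192.60. Patient pays $667.60; OOP now $667.60. Plan pays $1,438 − $667.60 = $770.40.
Bill 2, $355: 20% coinsurance on $355 = $71. Patient owes $71 (running OOP $738.60). Plan pays $355 − $71 = $284.
Bill 3, $301: deductible already satisfied, so patient's share is 20% × $301 = $60.20. Patient owes $60.20 (running OOP $798.80). Insurer: $301 − $60.20 = $240.80.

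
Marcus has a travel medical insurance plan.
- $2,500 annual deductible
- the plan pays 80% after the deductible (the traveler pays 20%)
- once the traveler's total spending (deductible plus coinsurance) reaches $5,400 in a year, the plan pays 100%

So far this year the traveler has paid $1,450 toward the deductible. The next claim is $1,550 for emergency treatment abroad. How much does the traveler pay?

$1,150

$1,450 of the $2,500 deductible is already met, leaving $1,050.
That leaves $1,550 − $1,050 = $500 for coinsurance.
Coinsurance: $500 × 20% = $100.
So the traveler owes $1,050 + $100 = $1,150 before any cap.
Total out-of-pocket so far would be $1,450 + $1,150 = $2,600, below the $5,400 cap — no reduction.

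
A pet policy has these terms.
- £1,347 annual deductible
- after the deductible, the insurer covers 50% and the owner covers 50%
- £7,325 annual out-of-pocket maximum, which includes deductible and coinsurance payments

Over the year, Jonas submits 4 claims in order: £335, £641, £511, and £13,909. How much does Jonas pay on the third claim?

£441

Bill 1, £335: fully absorbed by the deductible. Owner pays £335; OOP now £335.
Bill 2, £641: fully absorbed by the deductible. Cost to owner: £641. OOP to date £976.
Bill 3, £511: deductible takes £371, £140 remains; coinsurance £140 × 50% = £70. Owner pays £441; OOP now £1,417.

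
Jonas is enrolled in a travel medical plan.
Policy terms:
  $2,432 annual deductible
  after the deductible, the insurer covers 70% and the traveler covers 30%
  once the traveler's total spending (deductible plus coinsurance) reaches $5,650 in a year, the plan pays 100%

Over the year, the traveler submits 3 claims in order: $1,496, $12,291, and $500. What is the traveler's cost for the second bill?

Claim 1 ($1,496): fully absorbed by the deductible. Cost to traveler: $1,496. OOP to date $1,496.
Claim 2 ($12,291): $936 to deductible, leaving $11,355; coinsurance $11,355 × 30% = $3,406.50. Together that's $936 + $3,406.50 = $4,342.50. Adding that to $1,496 gives $5,838.50, past the $5,650 cap; traveler pays only $5,650 − $1,496 = $4,154.

$4,154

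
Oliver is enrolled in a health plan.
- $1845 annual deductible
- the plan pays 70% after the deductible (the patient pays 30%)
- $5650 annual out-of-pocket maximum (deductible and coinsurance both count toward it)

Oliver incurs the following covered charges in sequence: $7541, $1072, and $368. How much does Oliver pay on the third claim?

#1 ($7541): $1845 to deductible, leaving $5696; coinsurance $5696 × 30% = $1708.80. Cost to patient: $3553.80. OOP to date $3553.80.
#2 ($1072): deductible already satisfied, so patient's share is 30% × $1072 = $321.60. Cost to patient: $321.60. OOP to date $3875.40.
#3 ($368): deductible met; 30% of $368 = $110.40. Patient pays $110.40; OOP now $3985.80.

$110.40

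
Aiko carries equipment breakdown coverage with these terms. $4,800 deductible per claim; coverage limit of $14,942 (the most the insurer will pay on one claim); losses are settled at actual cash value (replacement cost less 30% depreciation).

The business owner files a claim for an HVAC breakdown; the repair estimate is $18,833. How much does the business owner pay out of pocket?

Actual cash value after 30% depreciation: $18,833 × 70% = $13,183.10.
After the deductible, $13,183.10 − $4,800 = $8,383.10 remains.
$8,383.10 is within the $14,942 limit, so the insurer pays $8,383.10.
Business owner's share is the uncovered remainder: $18,833 − $8,383.10 = $10,449.90.

$10,449.90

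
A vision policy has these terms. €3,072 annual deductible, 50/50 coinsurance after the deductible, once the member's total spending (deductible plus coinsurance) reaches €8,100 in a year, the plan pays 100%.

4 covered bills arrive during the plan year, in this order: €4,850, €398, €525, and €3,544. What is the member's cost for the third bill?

Bill 1, €4,850: €3,072 to deductible, leaving €1,778; member's 50% is €889. Cost to member: €3,961. OOP to date €3,961.
Bill 2, €398: deductible met; 50% of €398 = €199. Cost to member: €199. OOP to date €4,160.
Bill 3, €525: deductible met; 50% of €525 = €262.50. Member pays €262.50; OOP now €4,422.50.

€262.50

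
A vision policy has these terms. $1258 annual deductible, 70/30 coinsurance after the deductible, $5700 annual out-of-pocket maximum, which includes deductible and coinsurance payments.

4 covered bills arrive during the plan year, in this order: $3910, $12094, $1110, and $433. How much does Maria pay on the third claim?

$18.20

Bill 1, $3910: deductible takes $1258, $2652 remains; 30% of $2652 = $795.60. Member owes $2053.60 (running OOP $2053.60).
Bill 2, $12094: deductible met; 30% of $12094 = $3628.20. Member owes $3628.20 (running OOP $5681.80).
Bill 3, $1110: deductible already satisfied, so member's share is 30% × $1110 = $333. That would push OOP to $6014.80, over the $5700 cap, so member pays $5700 − $5681.80 = $18.20.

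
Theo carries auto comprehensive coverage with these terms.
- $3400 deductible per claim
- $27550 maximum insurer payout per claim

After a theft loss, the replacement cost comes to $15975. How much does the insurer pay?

Subtract the deductible: $15975 − $3400 = $12575.
$12575 ≤ $27550, so the limit doesn't bind; insurer pays $12575.

$12575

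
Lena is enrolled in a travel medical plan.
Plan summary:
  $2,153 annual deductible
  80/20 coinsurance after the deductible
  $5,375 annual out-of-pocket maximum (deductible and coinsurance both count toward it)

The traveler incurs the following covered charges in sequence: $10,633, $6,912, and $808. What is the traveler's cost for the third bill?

Bill 1, $10,633: $2,153 to deductible, leaving $8,480; 20% of $8,480 = $1,696. Traveler pays $3,849; OOP now $3,849.
Bill 2, $6,912: deductible already satisfied, so traveler's share is 20% × $6,912 = $1,382.40. Traveler owes $1,382.40 (running OOP $5,231.40).
Bill 3, $808: deductible met; 20% of $808 = $161.60. That would push OOP to $5,393, over the $5,375 cap, so traveler pays $5,375 − $5,231.40 = $143.60.

$143.60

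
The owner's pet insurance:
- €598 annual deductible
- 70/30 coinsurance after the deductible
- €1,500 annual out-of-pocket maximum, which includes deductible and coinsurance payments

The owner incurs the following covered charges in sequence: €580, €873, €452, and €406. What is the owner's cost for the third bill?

€135.60

#1 (€580): all of it applies to the deductible. Cost to owner: €580. OOP to date €580.
#2 (€873): €18 finishes the deductible; €855 goes to coinsurance; coinsurance €855 × 30% = €256.50. Cost to owner: €274.50. OOP to date €854.50.
#3 (€452): 30% coinsurance on €452 = €135.60. Cost to owner: €135.60. OOP to date €990.10.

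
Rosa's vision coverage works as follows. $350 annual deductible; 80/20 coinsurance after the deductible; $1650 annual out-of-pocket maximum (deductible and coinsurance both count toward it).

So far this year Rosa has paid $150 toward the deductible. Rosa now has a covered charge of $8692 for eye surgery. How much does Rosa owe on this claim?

$1500

$150 of the $350 deductible is already met, leaving $200.
After the $200 deductible portion, $8692 − $200 = $8492 is subject to coinsurance.
20% of $8492 = $1698.40 falls to the member.
So the member owes $200 + $1698.40 = $1898.40 before any cap.
That would bring total out-of-pocket to $2048.40, past the $1650 cap. The member is capped at $1650 − $150 = $1500 on this claim.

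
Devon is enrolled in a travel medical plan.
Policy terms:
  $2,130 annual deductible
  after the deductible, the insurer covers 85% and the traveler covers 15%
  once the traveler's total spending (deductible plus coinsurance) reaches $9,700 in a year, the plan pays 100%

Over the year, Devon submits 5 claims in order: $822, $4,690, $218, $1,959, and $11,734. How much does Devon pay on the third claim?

$32.70

#1 ($822): entire amount goes to the deductible. Traveler pays $822; OOP now $822.
#2 ($4,690): deductible takes $1,308, $3,382 remains; coinsurance $3,382 × 15% = $507.30. Traveler owes $1,815.30 (running OOP $2,637.30).
#3 ($218): 15% coinsurance on $218 = $32.70. Cost to traveler: $32.70. OOP to date $2,670.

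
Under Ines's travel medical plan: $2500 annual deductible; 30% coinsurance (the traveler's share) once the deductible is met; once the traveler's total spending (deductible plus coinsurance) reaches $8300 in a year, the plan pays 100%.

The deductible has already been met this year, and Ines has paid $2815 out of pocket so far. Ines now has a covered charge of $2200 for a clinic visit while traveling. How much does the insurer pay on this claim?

With the deductible met, the entire $2200 is subject to coinsurance.
Traveler's 30% share of $2200 is $660.
Year-to-date out-of-pocket becomes $2815 + $660 = $3475, still under the $8300 maximum, so no cap applies.
The insurer covers the remainder: $2200 − $660 = $1540.

$1540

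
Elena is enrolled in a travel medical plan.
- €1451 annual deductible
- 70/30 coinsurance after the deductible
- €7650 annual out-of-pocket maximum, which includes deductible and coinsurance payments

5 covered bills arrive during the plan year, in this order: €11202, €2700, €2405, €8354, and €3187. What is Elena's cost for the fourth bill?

€1742.20

Bill 1, €11202: €1451 finishes the deductible; €9751 goes to coinsurance; coinsurance €9751 × 30% = €2925.30. Traveler owes €4376.30 (running OOP €4376.30).
Bill 2, €2700: deductible already satisfied, so traveler's share is 30% × €2700 = €810. Traveler pays €810; OOP now €5186.30.
Bill 3, €2405: deductible met; 30% of €2405 = €721.50. Traveler pays €721.50; OOP now €5907.80.
Bill 4, €8354: 30% coinsurance on €8354 = €2506.20. Adding that to €5907.80 gives €8414, past the €7650 cap; traveler pays only €7650 − €5907.80 = €1742.20.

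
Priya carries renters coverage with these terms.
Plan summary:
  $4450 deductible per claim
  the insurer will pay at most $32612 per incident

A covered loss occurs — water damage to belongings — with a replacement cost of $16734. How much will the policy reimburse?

Less the $4450 deductible: $16734 − $4450 = $12284.
$12284 is within the $32612 limit, so the insurer pays $12284.

$12284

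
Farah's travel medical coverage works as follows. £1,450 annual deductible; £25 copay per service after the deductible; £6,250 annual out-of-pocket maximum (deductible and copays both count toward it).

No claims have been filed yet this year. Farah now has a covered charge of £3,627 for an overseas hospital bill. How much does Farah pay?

£1,475

Deductible not yet touched, so the first £1,450 of the bill goes to the deductible.
After the £1,450 deductible portion, £3,627 − £1,450 = £2,177 is subject to the copay.
Copay on this service: £25.
Traveler responsibility before any cap: £1,450 + £25 = £1,475.
Cumulative spending £0 + £1,475 = £1,475 stays under the £6,250 maximum.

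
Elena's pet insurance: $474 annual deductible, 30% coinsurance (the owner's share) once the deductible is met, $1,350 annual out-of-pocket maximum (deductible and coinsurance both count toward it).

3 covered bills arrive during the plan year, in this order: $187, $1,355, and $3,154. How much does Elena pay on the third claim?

$555.60

Claim 1 — $187: fully absorbed by the deductible. Cost to owner: $187. OOP to date $187.
Claim 2 — $1,355: $287 to deductible, leaving $1,068; owner's 30% is $320.40. Owner owes $607.40 (running OOP $794.40).
Claim 3 — $3,154: deductible already satisfied, so owner's share is 30% × $3,154 = $946.20. OOP would hit $1,740.60 > $1,350, so the cap limits the owner to $1,350 − $794.40 = $555.60.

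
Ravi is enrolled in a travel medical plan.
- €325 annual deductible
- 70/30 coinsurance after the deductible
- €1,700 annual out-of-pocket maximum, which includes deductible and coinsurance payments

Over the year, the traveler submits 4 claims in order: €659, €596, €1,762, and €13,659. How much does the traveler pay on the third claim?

Claim 1 (€659): €325 to deductible, leaving €334; traveler's 30% is €100.20. Traveler owes €425.20 (running OOP €425.20).
Claim 2 (€596): deductible met; 30% of €596 = €178.80. Cost to traveler: €178.80. OOP to date €604.
Claim 3 (€1,762): 30% coinsurance on €1,762 = €528.60. Traveler owes €528.60 (running OOP €1,132.60).

€528.60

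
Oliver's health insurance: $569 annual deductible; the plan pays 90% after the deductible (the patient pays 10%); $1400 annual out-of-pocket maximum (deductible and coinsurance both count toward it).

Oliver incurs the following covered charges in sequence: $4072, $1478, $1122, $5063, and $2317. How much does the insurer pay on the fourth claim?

$4842.30

Claim 1 — $4072: $569 to deductible, leaving $3503; coinsurance $3503 × 10% = $350.30. Cost to patient: $919.30. OOP to date $919.30. Plan pays $4072 − $919.30 = $3152.70.
Claim 2 — $1478: 10% coinsurance on $1478 = $147.80. Patient owes $147.80 (running OOP $1067.10). Insurer: $1478 − $147.80 = $1330.20.
Claim 3 — $1122: deductible met; 10% of $1122 = $112.20. Patient owes $112.20 (running OOP $1179.30). Plan pays $1122 − $112.20 = $1009.80.
Claim 4 — $5063: 10% coinsurance on $5063 = $506.30. OOP would hit $1685.60 > $1400, so the cap limits the patient to $1400 − $1179.30 = $220.70. Plan pays $5063 − $220.70 = $4842.30.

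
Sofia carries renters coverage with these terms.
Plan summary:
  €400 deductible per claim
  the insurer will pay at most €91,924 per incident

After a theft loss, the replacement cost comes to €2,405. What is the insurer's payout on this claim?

After the deductible, €2,405 − €400 = €2,005 remains.
€2,005 ≤ €91,924, so the limit doesn't bind; insurer pays €2,005.

€2,005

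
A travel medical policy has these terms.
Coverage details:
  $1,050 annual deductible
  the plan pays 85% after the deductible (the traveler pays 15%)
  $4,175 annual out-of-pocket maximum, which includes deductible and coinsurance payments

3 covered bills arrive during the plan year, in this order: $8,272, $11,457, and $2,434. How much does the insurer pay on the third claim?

Claim 1 ($8,272): $1,050 to deductible, leaving $7,222; traveler's 15% is $1,083.30. Traveler owes $2,133.30 (running OOP $2,133.30). Plan pays $8,272 − $2,133.30 = $6,138.70.
Claim 2 ($11,457): deductible met; 15% of $11,457 = $1,718.55. Cost to traveler: $1,718.55. OOP to date $3,851.85. Plan pays $11,457 − $1,718.55 = $9,738.45.
Claim 3 ($2,434): 15% coinsurance on $2,434 = $365.10. That would push OOP to $4,216.95, over the $4,175 cap, so traveler pays $4,175 − $3,851.85 = $323.15. Plan pays $2,434 − $323.15 = $2,110.85.

$2,110.85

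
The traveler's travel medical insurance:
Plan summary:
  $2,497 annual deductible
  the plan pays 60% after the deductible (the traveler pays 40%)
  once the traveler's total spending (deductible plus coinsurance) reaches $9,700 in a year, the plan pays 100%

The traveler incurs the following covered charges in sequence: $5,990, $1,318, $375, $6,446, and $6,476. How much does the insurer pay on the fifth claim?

Claim 1 ($5,990): $2,497 finishes the deductible; $3,493 goes to coinsurance; 40% of $3,493 = $1,397.20. Traveler owes $3,894.20 (running OOP $3,894.20). Plan pays $5,990 − $3,894.20 = $2,095.80.
Claim 2 ($1,318): 40% coinsurance on $1,318 = $527.20. Traveler pays $527.20; OOP now $4,421.40. Insurer: $1,318 − $527.20 = $790.80.
Claim 3 ($375): deductible met; 40% of $375 = $150. Traveler owes $150 (running OOP $4,571.40). Insurer: $375 − $150 = $225.
Claim 4 ($6,446): deductible met; 40% of $6,446 = $2,578.40. Cost to traveler: $2,578.40. OOP to date $7,149.80. Plan pays $6,446 − $2,578.40 = $3,867.60.
Claim 5 ($6,476): deductible already satisfied, so traveler's share is 40% × $6,476 = $2,590.40. That would push OOP to $9,740.20, over the $9,700 cap, so traveler pays $9,700 − $7,149.80 = $2,550.20. Plan pays $6,476 − $2,550.20 = $3,925.80.

$3,925.80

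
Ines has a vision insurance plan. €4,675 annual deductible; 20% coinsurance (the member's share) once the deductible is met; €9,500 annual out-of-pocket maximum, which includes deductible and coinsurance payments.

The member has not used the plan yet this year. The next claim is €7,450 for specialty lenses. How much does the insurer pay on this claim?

The full €4,675 deductible is still open; €4,675 of this bill applies to it.
After the €4,675 deductible portion, €7,450 − €4,675 = €2,775 is subject to coinsurance.
Member's 20% share of €2,775 is €555.
That puts the member's cost at €4,675 + €555 = €5,230 before any cap.
Year-to-date out-of-pocket becomes €0 + €5,230 = €5,230, still under the €9,500 maximum, so no cap applies.
The plan picks up €7,450 − €5,230 = €2,220.

€2,220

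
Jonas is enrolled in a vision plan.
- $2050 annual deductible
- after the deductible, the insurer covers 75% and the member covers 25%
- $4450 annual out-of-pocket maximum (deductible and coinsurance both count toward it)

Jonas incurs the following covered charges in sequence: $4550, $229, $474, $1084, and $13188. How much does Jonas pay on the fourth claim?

$271

Claim 1 ($4550): $2050 finishes the deductible; $2500 goes to coinsurance; member's 25% is $625. Member pays $2675; OOP now $2675.
Claim 2 ($229): deductible met; 25% of $229 = $57.25. Cost to member: $57.25. OOP to date $2732.25.
Claim 3 ($474): deductible already satisfied, so member's share is 25% × $474 = $118.50. Cost to member: $118.50. OOP to date $2850.75.
Claim 4 ($1084): deductible already satisfied, so member's share is 25% × $1084 = $271. Member owes $271 (running OOP $3121.75).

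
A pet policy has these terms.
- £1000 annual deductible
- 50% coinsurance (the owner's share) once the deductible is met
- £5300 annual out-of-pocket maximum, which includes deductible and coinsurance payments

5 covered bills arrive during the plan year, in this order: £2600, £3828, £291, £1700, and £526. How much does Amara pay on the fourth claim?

£850

Bill 1, £2600: £1000 to deductible, leaving £1600; coinsurance £1600 × 50% = £800. Owner pays £1800; OOP now £1800.
Bill 2, £3828: 50% coinsurance on £3828 = £1914. Owner pays £1914; OOP now £3714.
Bill 3, £291: 50% coinsurance on £291 = £145.50. Cost to owner: £145.50. OOP to date £3859.50.
Bill 4, £1700: deductible met; 50% of £1700 = £850. Cost to owner: £850. OOP to date £4709.50.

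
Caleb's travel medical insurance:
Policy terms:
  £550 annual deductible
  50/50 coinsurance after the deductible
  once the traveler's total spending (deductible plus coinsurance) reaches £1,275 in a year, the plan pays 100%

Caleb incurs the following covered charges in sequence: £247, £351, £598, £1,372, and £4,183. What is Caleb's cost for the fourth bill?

£402

Claim 1 (£247): entire amount goes to the deductible. Traveler pays £247; OOP now £247.
Claim 2 (£351): £303 to deductible, leaving £48; traveler's 50% is £24. Traveler pays £327; OOP now £574.
Claim 3 (£598): deductible met; 50% of £598 = £299. Cost to traveler: £299. OOP to date £873.
Claim 4 (£1,372): deductible met; 50% of £1,372 = £686. Adding that to £873 gives £1,559, past the £1,275 cap; traveler pays only £1,275 − £873 = £402.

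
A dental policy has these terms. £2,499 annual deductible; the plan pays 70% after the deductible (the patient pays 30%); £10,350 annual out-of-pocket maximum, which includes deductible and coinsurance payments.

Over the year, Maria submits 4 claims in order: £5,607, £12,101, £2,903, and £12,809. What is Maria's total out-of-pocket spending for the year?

Claim 1 — £5,607: £2,499 finishes the deductible; £3,108 goes to coinsurance; patient's 30% is £932.40. Patient pays £3,431.40; OOP now £3,431.40.
Claim 2 — £12,101: 30% coinsurance on £12,101 = £3,630.30. Cost to patient: £3,630.30. OOP to date £7,061.70.
Claim 3 — £2,903: deductible already satisfied, so patient's share is 30% × £2,903 = £870.90. Patient pays £870.90; OOP now £7,932.60.
Claim 4 — £12,809: 30% coinsurance on £12,809 = £3,842.70. That would push OOP to £11,775.30, over the £10,350 cap, so patient pays £10,350 − £7,932.60 = £2,417.40.
Summing the patient's payments: £3,431.40 + £3,630.30 + £870.90 + £2,417.40 = £10,350.

£10,350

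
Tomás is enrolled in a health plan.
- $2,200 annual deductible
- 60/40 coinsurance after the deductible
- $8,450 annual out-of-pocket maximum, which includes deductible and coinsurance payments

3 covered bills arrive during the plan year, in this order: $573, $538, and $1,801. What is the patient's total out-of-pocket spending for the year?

Claim 1 — $573: fully absorbed by the deductible. Patient owes $573 (running OOP $573).
Claim 2 — $538: fully absorbed by the deductible. Patient owes $538 (running OOP $1,111).
Claim 3 — $1,801: $1,089 to deductible, leaving $712; coinsurance $712 × 40% = $284.80. Cost to patient: $1,373.80. OOP to date $2,484.80.
Summing the patient's payments: $573 + $538 + $1,373.80 = $2,484.80.

$2,484.80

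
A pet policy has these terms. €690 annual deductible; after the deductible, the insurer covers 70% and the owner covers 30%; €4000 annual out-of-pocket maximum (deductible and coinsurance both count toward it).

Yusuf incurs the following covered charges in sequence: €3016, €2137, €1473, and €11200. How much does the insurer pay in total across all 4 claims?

Claim 1 — €3016: deductible takes €690, €2326 remains; 30% of €2326 = €697.80. Owner pays €1387.80; OOP now €1387.80. Insurer: €3016 − €1387.80 = €1628.20.
Claim 2 — €2137: deductible met; 30% of €2137 = €641.10. Cost to owner: €641.10. OOP to date €2028.90. Insurer: €2137 − €641.10 = €1495.90.
Claim 3 — €1473: deductible met; 30% of €1473 = €441.90. Owner owes €441.90 (running OOP €2470.80). Plan pays €1473 − €441.90 = €1031.10.
Claim 4 — €11200: deductible met; 30% of €11200 = €3360. OOP would hit €5830.80 > €4000, so the cap limits the owner to €4000 − €2470.80 = €1529.20. Plan pays €11200 − €1529.20 = €9670.80.
Insurer total = bills − owner's total = €17826 − €4000 = €13826.

€13826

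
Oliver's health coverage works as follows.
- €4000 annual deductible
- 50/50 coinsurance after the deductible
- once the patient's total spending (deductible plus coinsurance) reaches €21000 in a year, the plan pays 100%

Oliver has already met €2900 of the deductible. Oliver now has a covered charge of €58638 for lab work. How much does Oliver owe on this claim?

Remaining deductible: €4000 − €2900 = €1100.
The remaining €57538 (= €58638 − €1100) moves to coinsurance.
Coinsurance: €57538 × 50% = €28769.
That puts the patient's cost at €1100 + €28769 = €29869 before any cap.
Year-to-date out-of-pocket would reach €2900 + €29869 = €32769, above the €21000 maximum, so the patient pays only €21000 − €2900 = €18100.

€18100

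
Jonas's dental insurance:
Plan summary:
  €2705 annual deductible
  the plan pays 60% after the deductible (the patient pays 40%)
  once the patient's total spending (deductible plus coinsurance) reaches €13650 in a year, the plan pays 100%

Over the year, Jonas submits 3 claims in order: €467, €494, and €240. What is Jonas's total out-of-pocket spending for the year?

€1201

Bill 1, €467: all of it applies to the deductible. Patient owes €467 (running OOP €467).
Bill 2, €494: entire amount goes to the deductible. Patient owes €494 (running OOP €961).
Bill 3, €240: fully absorbed by the deductible. Cost to patient: €240. OOP to date €1201.
Total paid by the patient: €467 + €494 + €240 = €1201.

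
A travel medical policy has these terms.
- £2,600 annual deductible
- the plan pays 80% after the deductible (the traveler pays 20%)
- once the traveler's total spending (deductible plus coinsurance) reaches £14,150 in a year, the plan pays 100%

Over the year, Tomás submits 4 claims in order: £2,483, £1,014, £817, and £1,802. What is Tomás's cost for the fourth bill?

Claim 1 — £2,483: all of it applies to the deductible. Cost to traveler: £2,483. OOP to date £2,483.
Claim 2 — £1,014: £117 to deductible, leaving £897; traveler's 20% is £179.40. Traveler owes £296.40 (running OOP £2,779.40).
Claim 3 — £817: deductible met; 20% of £817 = £163.40. Traveler pays £163.40; OOP now £2,942.80.
Claim 4 — £1,802: 20% coinsurance on £1,802 = £360.40. Cost to traveler: £360.40. OOP to date £3,303.20.

£360.40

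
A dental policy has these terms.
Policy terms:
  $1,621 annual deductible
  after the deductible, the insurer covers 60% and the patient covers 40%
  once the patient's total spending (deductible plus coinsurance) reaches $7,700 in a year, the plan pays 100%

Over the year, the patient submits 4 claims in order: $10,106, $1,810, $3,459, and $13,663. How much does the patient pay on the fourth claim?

Claim 1 ($10,106): $1,621 to deductible, leaving $8,485; 40% of $8,485 = $3,394. Patient owes $5,015 (running OOP $5,015).
Claim 2 ($1,810): 40% coinsurance on $1,810 = $724. Patient pays $724; OOP now $5,739.
Claim 3 ($3,459): deductible already satisfied, so patient's share is 40% × $3,459 = $1,383.60. Patient owes $1,383.60 (running OOP $7,122.60).
Claim 4 ($13,663): deductible met; 40% of $13,663 = $5,465.20. That would push OOP to $12,587.80, over the $7,700 cap, so patient pays $7,700 − $7,122.60 = $577.40.

$577.40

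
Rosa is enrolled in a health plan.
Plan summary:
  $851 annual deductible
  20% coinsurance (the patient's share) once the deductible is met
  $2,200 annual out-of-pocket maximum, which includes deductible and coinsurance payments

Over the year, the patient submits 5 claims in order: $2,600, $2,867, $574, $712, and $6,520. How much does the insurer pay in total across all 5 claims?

#1 ($2,600): $851 to deductible, leaving $1,749; patient's 20% is $349.80. Patient owes $1,200.80 (running OOP $1,200.80). Plan pays $2,600 − $1,200.80 = $1,399.20.
#2 ($2,867): deductible already satisfied, so patient's share is 20% × $2,867 = $573.40. Cost to patient: $573.40. OOP to date $1,774.20. Insurer: $2,867 − $573.40 = $2,293.60.
#3 ($574): deductible met; 20% of $574 = $114.80. Patient pays $114.80; OOP now $1,889. Insurer: $574 − $114.80 = $459.20.
#4 ($712): deductible already satisfied, so patient's share is 20% × $712 = $142.40. Cost to patient: $142.40. OOP to date $2,031.40. Insurer: $712 − $142.40 = $569.60.
#5 ($6,520): deductible met; 20% of $6,520 = $1,304. That would push OOP to $3,335.40, over the $2,200 cap, so patient pays $2,200 − $2,031.40 = $168.60. Plan pays $6,520 − $168.60 = $6,351.40.
Insurer total = bills − patient's total = $13,273 − $2,200 = $11,073.

$11,073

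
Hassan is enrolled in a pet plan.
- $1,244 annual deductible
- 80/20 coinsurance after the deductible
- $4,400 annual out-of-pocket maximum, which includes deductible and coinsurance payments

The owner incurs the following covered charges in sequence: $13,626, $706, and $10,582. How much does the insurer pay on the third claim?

$10,043.60

Bill 1, $13,626: $1,244 finishes the deductible; $12,382 goes to coinsurance; 20% of $12,382 = $2,476.40. Cost to owner: $3,720.40. OOP to date $3,720.40. Plan pays $13,626 − $3,720.40 = $9,905.60.
Bill 2, $706: deductible met; 20% of $706 = $141.20. Owner pays $141.20; OOP now $3,861.60. Plan pays $706 − $141.20 = $564.80.
Bill 3, $10,582: deductible met; 20% of $10,582 = $2,116.40. Adding that to $3,861.60 gives $5,978, past the $4,400 cap; owner pays only $4,400 − $3,861.60 = $538.40. Insurer: $10,582 − $538.40 = $10,043.60.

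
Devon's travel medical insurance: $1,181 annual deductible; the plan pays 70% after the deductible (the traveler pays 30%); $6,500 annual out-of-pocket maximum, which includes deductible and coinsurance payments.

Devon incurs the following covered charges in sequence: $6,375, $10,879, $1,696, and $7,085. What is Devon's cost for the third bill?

Bill 1, $6,375: $1,181 to deductible, leaving $5,194; 30% of $5,194 = $1,558.20. Cost to traveler: $2,739.20. OOP to date $2,739.20.
Bill 2, $10,879: 30% coinsurance on $10,879 = $3,263.70. Cost to traveler: $3,263.70. OOP to date $6,002.90.
Bill 3, $1,696: deductible already satisfied, so traveler's share is 30% × $1,696 = $508.80. That would push OOP to $6,511.70, over the $6,500 cap, so traveler pays $6,500 − $6,002.90 = $497.10.

$497.10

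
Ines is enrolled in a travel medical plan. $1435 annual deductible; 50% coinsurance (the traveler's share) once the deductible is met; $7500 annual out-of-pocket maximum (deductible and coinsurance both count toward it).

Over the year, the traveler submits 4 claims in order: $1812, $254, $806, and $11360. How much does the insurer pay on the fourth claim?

$6013.50

Claim 1 ($1812): deductible takes $1435, $377 remains; coinsurance $377 × 50% = $188.50. Traveler owes $1623.50 (running OOP $1623.50). Insurer: $1812 − $1623.50 = $188.50.
Claim 2 ($254): deductible met; 50% of $254 = $127. Cost to traveler: $127. OOP to date $1750.50. Insurer: $254 − $127 = $127.
Claim 3 ($806): deductible met; 50% of $806 = $403. Traveler owes $403 (running OOP $2153.50). Insurer: $806 − $403 = $403.
Claim 4 ($11360): deductible met; 50% of $11360 = $5680. That would push OOP to $7833.50, over the $7500 cap, so traveler pays $7500 − $2153.50 = $5346.50. Plan pays $11360 − $5346.50 = $6013.50.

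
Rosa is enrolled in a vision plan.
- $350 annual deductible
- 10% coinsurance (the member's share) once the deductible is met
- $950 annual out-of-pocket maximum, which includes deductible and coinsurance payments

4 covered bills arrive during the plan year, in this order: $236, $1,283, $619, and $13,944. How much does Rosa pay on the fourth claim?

#1 ($236): entire amount goes to the deductible. Member pays $236; OOP now $236.
#2 ($1,283): $114 to deductible, leaving $1,169; member's 10% is $116.90. Cost to member: $230.90. OOP to date $466.90.
#3 ($619): deductible met; 10% of $619 = $61.90. Cost to member: $61.90. OOP to date $528.80.
#4 ($13,944): 10% coinsurance on $13,944 = $1,394.40. Adding that to $528.80 gives $1,923.20, past the $950 cap; member pays only $950 − $528.80 = $421.20.

$421.20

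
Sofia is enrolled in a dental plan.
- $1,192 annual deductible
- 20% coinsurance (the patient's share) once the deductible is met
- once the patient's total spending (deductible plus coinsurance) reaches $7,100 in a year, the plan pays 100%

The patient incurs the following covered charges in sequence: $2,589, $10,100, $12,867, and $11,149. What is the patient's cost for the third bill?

$2,573.40

Claim 1 ($2,589): deductible takes $1,192, $1,397 remains; coinsurance $1,397 × 20% = $279.40. Cost to patient: $1,471.40. OOP to date $1,471.40.
Claim 2 ($10,100): deductible already satisfied, so patient's share is 20% × $10,100 = $2,020. Patient owes $2,020 (running OOP $3,491.40).
Claim 3 ($12,867): deductible already satisfied, so patient's share is 20% × $12,867 = $2,573.40. Cost to patient: $2,573.40. OOP to date $6,064.80.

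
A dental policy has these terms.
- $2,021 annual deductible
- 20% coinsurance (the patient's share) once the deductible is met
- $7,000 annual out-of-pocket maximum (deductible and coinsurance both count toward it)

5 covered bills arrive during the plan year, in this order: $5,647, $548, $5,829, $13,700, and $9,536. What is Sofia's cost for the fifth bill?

Claim 1 — $5,647: deductible takes $2,021, $3,626 remains; patient's 20% is $725.20. Patient owes $2,746.20 (running OOP $2,746.20).
Claim 2 — $548: deductible already satisfied, so patient's share is 20% × $548 = $109.60. Patient owes $109.60 (running OOP $2,855.80).
Claim 3 — $5,829: 20% coinsurance on $5,829 = $1,165.80. Cost to patient: $1,165.80. OOP to date $4,021.60.
Claim 4 — $13,700: deductible already satisfied, so patient's share is 20% × $13,700 = $2,740. Patient owes $2,740 (running OOP $6,761.60).
Claim 5 — $9,536: deductible met; 20% of $9,536 = $1,907.20. Adding that to $6,761.60 gives $8,668.80, past the $7,000 cap; patient pays only $7,000 − $6,761.60 = $238.40.

$238.40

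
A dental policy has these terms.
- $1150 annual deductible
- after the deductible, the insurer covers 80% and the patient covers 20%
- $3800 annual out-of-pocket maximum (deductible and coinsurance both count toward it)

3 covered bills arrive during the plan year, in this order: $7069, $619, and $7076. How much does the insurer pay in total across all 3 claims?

#1 ($7069): deductible takes $1150, $5919 remains; patient's 20% is $1183.80. Cost to patient: $2333.80. OOP to date $2333.80. Insurer: $7069 − $2333.80 = $4735.20.
#2 ($619): deductible already satisfied, so patient's share is 20% × $619 = $123.80. Cost to patient: $123.80. OOP to date $2457.60. Plan pays $619 − $123.80 = $495.20.
#3 ($7076): deductible already satisfied, so patient's share is 20% × $7076 = $1415.20. Adding that to $2457.60 gives $3872.80, past the $3800 cap; patient pays only $3800 − $2457.60 = $1342.40. Insurer: $7076 − $1342.40 = $5733.60.
Insurer total: $4735.20 + $495.20 + $5733.60 = $10964.

$10964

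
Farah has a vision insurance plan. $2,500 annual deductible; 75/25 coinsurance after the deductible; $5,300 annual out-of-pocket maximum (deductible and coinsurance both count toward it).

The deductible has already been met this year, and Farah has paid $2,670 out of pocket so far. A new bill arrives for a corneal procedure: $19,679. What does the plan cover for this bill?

$17,049

With the deductible met, the entire $19,679 is subject to coinsurance.
25% of $19,679 = $4,919.75 falls to the member.
Year-to-date out-of-pocket would reach $2,670 + $4,919.75 = $7,589.75, above the $5,300 maximum, so the member pays only $5,300 − $2,670 = $2,630.
The plan picks up $19,679 − $2,630 = $17,049.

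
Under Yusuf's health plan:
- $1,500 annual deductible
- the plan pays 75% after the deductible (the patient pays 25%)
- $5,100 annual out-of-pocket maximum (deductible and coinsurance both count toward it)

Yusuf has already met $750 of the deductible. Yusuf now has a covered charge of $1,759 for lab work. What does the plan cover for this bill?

Deductible still to meet: $1,500 − $750 = $750.
After the $750 deductible portion, $1,759 − $750 = $1,009 is subject to coinsurance.
Patient's 25% share of $1,009 is $252.25.
Patient responsibility before any cap: $750 + $252.25 = $1,002.25.
Cumulative spending $750 + $1,002.25 = $1,752.25 stays under the $5,100 maximum.
The insurer covers the remainder: $1,759 − $1,002.25 = $756.75.

$756.75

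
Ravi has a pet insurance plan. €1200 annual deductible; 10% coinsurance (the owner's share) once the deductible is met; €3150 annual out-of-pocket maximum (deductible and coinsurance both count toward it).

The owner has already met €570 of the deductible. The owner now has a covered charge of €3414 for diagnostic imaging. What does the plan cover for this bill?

€570 of the €1200 deductible is already met, leaving €630.
The remaining €2784 (= €3414 − €630) moves to coinsurance.
10% of €2784 = €278.40 falls to the owner.
So the owner owes €630 + €278.40 = €908.40 before any cap.
Year-to-date out-of-pocket becomes €570 + €908.40 = €1478.40, still under the €3150 maximum, so no cap applies.
The insurer covers the remainder: €3414 − €908.40 = €2505.60.

€2505.60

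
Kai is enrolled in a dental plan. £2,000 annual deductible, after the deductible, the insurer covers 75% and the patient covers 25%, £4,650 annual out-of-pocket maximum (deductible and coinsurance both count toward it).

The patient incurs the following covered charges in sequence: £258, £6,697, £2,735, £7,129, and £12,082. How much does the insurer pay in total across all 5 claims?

£24,251

#1 (£258): fully absorbed by the deductible. Patient pays £258; OOP now £258. Insurer: £258 − £258 = £0.
#2 (£6,697): £1,742 finishes the deductible; £4,955 goes to coinsurance; coinsurance £4,955 × 25% = £1,238.75. Cost to patient: £2,980.75. OOP to date £3,238.75. Insurer: £6,697 − £2,980.75 = £3,716.25.
#3 (£2,735): 25% coinsurance on £2,735 = £683.75. Patient owes £683.75 (running OOP £3,922.50). Plan pays £2,735 − £683.75 = £2,051.25.
#4 (£7,129): 25% coinsurance on £7,129 = £1,782.25. That would push OOP to £5,704.75, over the £4,650 cap, so patient pays £4,650 − £3,922.50 = £727.50. Plan pays £7,129 − £727.50 = £6,401.50.
#5 (£12,082): 25% coinsurance on £12,082 = £3,020.50. That would push OOP to £7,670.50, over the £4,650 cap, so patient pays £4,650 − £4,650 = £0. Insurer: £12,082 − £0 = £12,082.
Insurer total = bills − patient's total = £28,901 − £4,650 = £24,251.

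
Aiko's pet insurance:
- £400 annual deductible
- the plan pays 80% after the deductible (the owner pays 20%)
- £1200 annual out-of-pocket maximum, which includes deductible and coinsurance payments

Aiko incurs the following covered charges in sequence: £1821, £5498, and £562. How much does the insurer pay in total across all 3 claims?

£6681

Claim 1 — £1821: £400 to deductible, leaving £1421; 20% of £1421 = £284.20. Owner pays £684.20; OOP now £684.20. Plan pays £1821 − £684.20 = £1136.80.
Claim 2 — £5498: 20% coinsurance on £5498 = £1099.60. OOP would hit £1783.80 > £1200, so the cap limits the owner to £1200 − £684.20 = £515.80. Plan pays £5498 − £515.80 = £4982.20.
Claim 3 — £562: deductible already satisfied, so owner's share is 20% × £562 = £112.40. Adding that to £1200 gives £1312.40, past the £1200 cap; owner pays only £1200 − £1200 = £0. Insurer: £562 − £0 = £562.
Insurer total = bills − owner's total = £7881 − £1200 = £6681.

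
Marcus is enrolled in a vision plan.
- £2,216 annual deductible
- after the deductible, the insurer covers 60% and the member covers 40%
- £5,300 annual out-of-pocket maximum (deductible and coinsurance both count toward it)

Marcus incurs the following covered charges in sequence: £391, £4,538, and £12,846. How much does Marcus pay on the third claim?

Claim 1 — £391: fully absorbed by the deductible. Member pays £391; OOP now £391.
Claim 2 — £4,538: £1,825 finishes the deductible; £2,713 goes to coinsurance; member's 40% is £1,085.20. Member owes £2,910.20 (running OOP £3,301.20).
Claim 3 — £12,846: deductible already satisfied, so member's share is 40% × £12,846 = £5,138.40. That would push OOP to £8,439.60, over the £5,300 cap, so member pays £5,300 − £3,301.20 = £1,998.80.

£1,998.80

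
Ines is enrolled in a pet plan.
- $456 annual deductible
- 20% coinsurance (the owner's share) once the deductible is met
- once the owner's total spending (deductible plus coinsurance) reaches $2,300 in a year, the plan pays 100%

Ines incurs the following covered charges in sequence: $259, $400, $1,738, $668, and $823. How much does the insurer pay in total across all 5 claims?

Claim 1 — $259: all of it applies to the deductible. Owner owes $259 (running OOP $259). Insurer: $259 − $259 = $0.
Claim 2 — $400: $197 to deductible, leaving $203; owner's 20% is $40.60. Owner pays $237.60; OOP now $496.60. Plan pays $400 − $237.60 = $162.40.
Claim 3 — $1,738: deductible already satisfied, so owner's share is 20% × $1,738 = $347.60. Owner pays $347.60; OOP now $844.20. Plan pays $1,738 − $347.60 = $1,390.40.
Claim 4 — $668: deductible met; 20% of $668 = $133.60. Cost to owner: $133.60. OOP to date $977.80. Plan pays $668 − $133.60 = $534.40.
Claim 5 — $823: deductible already satisfied, so owner's share is 20% × $823 = $164.60. Owner owes $164.60 (running OOP $1,142.40). Insurer: $823 − $164.60 = $658.40.
Insurer total: $0 + $162.40 + $1,390.40 + $534.40 + $658.40 = $2,745.60.

$2,745.60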